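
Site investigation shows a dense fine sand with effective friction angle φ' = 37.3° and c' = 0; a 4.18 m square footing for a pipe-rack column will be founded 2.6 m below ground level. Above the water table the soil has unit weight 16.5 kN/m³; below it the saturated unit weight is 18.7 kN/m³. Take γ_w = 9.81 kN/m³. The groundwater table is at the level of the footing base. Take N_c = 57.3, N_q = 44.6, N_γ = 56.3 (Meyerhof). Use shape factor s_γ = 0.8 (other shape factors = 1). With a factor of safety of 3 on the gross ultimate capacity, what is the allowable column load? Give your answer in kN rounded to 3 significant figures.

P_all ≈ 16000 kN

q = γ·D_f = 16.5 × 2.6 = 42.9 kPa.
For the ½γBN_γ term take γ' = 18.7 − 9.81 = 8.89 kN/m³ (soil below base is submerged).
q·N_q = 42.9 × 44.6 = 1913.3 kPa
0.5·γ·B·N_γ·s_γ = 0.5 × 8.89 × 4.18 × 56.3 × 0.8 = 836.85 kPa
q_ult = 1913.3 + 836.85 = 2750.2 kPa.
Gross allowable pressure q_all = 2750.2 / 3 = 916.73 kPa.
Footing area = 17.4724 m², so allowable column load = 916.73 × 17.4724 = 16017 kN.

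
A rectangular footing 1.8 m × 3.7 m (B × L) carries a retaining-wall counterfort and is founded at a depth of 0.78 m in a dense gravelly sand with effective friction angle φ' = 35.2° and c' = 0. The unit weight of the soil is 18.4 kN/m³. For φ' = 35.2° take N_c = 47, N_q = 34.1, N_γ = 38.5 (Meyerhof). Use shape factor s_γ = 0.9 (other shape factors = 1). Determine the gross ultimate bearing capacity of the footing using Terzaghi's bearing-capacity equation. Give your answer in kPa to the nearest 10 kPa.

q_ult ≈ 1060 kPa

Overburden at base level: q = 18.4 × 0.78 = 14.352 kPa.
Surcharge term q·N_q = 14.352 × 34.1 = 489.4 kPa; self-weight term 0.5·γ·B·N_γ·s_γ = 0.5 × 18.4 × 1.8 × 38.5 × 0.9 = 573.8 kPa.
q_ult = 489.4 + 573.8 = 1063.2 kPa.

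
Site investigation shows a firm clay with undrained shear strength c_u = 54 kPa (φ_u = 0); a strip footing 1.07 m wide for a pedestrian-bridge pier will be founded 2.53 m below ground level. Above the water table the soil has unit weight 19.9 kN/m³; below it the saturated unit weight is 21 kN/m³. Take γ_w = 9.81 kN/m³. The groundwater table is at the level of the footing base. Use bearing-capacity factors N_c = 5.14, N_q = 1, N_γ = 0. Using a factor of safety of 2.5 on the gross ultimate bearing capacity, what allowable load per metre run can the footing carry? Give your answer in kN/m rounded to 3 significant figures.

≈ 140 kN/m

q = γ·D_f = 19.9 × 2.53 = 50.347 kPa.
c·N_c = 54 × 5.14 = 277.56 kPa
q·N_q = 50.347 × 1 = 50.347 kPa
q_ult = 277.56 + 50.347 = 327.91 kPa.
Gross allowable pressure q_all = 327.91 / 2.5 = 131.16 kPa.
Allowable wall load = q_all × B = 131.16 × 1.07 = 140.34 kN per metre run.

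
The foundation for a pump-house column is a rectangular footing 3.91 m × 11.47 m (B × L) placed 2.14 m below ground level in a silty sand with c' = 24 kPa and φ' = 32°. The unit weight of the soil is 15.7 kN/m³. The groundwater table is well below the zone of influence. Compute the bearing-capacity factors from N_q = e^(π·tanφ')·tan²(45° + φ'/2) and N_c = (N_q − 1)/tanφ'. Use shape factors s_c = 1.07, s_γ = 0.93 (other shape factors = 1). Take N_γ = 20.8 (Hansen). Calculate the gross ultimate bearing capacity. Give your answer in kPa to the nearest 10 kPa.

q_ult ≈ 2280 kPa

tan32° = 0.6249, so N_q = e^(π×0.6249)·tan²(61°) = 7.121 × 3.255 = 23.18.
N_c = (23.18 − 1)/tan32° = 35.49.
q = γ·D_f = 15.7 × 2.14 = 33.598 kPa.
c·N_c·s_c = 24 × 35.49 × 1.07 = 911.39 kPa
q·N_q = 33.598 × 23.177 = 778.69 kPa
0.5·γ·B·N_γ·s_γ = 0.5 × 15.7 × 3.91 × 20.8 × 0.93 = 593.74 kPa
q_ult = 911.39 + 778.69 + 593.74 = 2283.8 kPa.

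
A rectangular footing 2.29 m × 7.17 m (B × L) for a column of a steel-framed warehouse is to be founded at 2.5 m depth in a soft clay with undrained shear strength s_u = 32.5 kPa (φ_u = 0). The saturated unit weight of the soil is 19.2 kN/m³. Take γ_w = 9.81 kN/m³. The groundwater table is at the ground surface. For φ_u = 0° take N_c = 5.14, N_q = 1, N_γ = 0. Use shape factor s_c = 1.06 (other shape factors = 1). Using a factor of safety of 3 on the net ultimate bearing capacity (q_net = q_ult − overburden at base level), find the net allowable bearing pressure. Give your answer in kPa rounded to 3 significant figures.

γ' = 19.2 − 9.81 = 9.39 kN/m³ (submerged throughout). q = 9.39 × 2.5 = 23.475 kPa.
c·N_c·s_c = 32.5 × 5.14 × 1.06 = 177.07 kPa
q·N_q = 23.475 × 1 = 23.475 kPa
q_ult = 177.07 + 23.475 = 200.55 kPa.
q_net = 200.55 − 23.475 = 177.07 kPa.
q_all(net) = 177.07 / 3 = 59.024 kPa.

q_all(net) ≈ 59 kPa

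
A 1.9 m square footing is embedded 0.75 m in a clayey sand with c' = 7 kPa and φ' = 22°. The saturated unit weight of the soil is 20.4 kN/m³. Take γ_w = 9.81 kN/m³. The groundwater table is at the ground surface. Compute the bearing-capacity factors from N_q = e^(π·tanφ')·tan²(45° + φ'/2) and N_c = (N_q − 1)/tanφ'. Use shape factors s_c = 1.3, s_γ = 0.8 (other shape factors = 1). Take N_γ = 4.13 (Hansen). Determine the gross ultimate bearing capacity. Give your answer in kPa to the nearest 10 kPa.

tan22° = 0.404, so N_q = e^(π×0.404)·tan²(56°) = 3.558 × 2.198 = 7.82.
N_c = (7.82 − 1)/tan22° = 16.88.
With the water table at the surface the whole profile is submerged: γ' = 20.4 − 9.81 = 10.59 kN/m³, so q = γ'·D_f = 7.9425 kPa; the same γ' applies in the ½γBN_γ term.
q_ult = c·N_c·s_c + q·N_q + 0.5·γ·B·N_γ·s_γ
     = 7 × 16.883 × 1.3 + 7.9425 × 7.8211 + 0.5 × 10.59 × 1.9 × 4.13 × 0.8
     = 153.63 + 62.119 + 33.24 = 248.99 kPa.

q_ult ≈ 250 kPa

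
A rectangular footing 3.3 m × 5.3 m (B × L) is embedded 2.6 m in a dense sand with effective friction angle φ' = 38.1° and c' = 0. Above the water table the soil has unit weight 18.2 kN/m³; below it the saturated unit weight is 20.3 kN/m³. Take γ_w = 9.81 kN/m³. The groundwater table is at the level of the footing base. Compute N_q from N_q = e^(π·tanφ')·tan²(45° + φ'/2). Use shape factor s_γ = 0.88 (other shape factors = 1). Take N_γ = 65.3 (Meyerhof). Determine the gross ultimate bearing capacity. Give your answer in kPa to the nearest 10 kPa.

q_ult ≈ 3340 kPa

tan38.1° = 0.7841, so N_q = e^(π×0.7841)·tan²(64.05°) = 11.744 × 4.222 = 49.59.
Effective surcharge at the founding depth q = γ·D_f = 18.2 × 2.6 = 47.32 kPa.
The water table coincides with the base, so in the self-weight term γ → γ' = 10.49 kN/m³.
q_ult = q·N_q + 0.5·γ·B·N_γ·s_γ
     = 47.32 × 49.587 + 0.5 × 10.49 × 3.3 × 65.3 × 0.88
     = 2346.5 + 994.62 = 3341.1 kPa.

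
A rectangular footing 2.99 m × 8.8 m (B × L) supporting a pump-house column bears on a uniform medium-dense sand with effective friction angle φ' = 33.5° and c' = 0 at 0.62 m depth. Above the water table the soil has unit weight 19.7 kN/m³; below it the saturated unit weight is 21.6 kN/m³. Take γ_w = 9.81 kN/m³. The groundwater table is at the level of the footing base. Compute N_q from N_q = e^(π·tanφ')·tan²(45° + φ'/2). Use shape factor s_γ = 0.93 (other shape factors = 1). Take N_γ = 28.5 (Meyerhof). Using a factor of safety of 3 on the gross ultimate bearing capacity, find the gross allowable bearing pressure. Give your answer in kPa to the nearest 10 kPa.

q_all ≈ 270 kPa

N_q = e^(π·tan33.5°)·tan²(61.75°) = 27.71.
Effective surcharge at the founding depth q = γ·D_f = 19.7 × 0.62 = 12.214 kPa.
The water table coincides with the base, so in the self-weight term γ → γ' = 11.79 kN/m³.
q_ult = q·N_q + 0.5·γ·B·N_γ·s_γ
     = 12.214 × 27.707 + 0.5 × 11.79 × 2.99 × 28.5 × 0.93
     = 338.42 + 467.18 = 805.6 kPa.
q_all = 805.6 / 3 = 268.53 kPa.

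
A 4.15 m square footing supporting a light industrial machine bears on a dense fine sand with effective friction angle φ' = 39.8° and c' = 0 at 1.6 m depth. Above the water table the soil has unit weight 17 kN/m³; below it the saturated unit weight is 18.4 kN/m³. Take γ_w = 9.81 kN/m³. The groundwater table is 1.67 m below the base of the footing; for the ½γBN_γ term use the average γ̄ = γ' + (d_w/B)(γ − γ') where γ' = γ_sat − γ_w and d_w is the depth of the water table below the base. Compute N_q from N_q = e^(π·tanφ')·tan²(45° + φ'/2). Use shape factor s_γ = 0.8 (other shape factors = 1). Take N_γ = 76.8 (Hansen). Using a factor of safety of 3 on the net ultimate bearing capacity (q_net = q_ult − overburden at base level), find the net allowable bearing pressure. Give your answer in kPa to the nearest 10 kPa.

N_q = e^(π·tan39.8°)·tan²(64.9°) = 62.44.
Overburden at base level: q = 17 × 1.6 = 27.2 kPa.
The water table is 1.67 m below the base (< B = 4.15 m), so the ½γBN_γ term uses γ̄ = γ' + (d_w/B)(γ − γ') = 8.59 + (1.67/4.15)(17 − 8.59) = 11.974 kN/m³.
Surcharge term q·N_q = 27.2 × 62.439 = 1698.3 kPa; self-weight term 0.5·γ·B·N_γ·s_γ = 0.5 × 11.974 × 4.15 × 76.8 × 0.8 = 1526.6 kPa.
q_ult = 1698.3 + 1526.6 = 3224.9 kPa.
q_net = 3224.9 − 27.2 = 3197.7 kPa.
q_all(net) = 3197.7 / 3 = 1065.9 kPa.

q_all(net) ≈ 1070 kPa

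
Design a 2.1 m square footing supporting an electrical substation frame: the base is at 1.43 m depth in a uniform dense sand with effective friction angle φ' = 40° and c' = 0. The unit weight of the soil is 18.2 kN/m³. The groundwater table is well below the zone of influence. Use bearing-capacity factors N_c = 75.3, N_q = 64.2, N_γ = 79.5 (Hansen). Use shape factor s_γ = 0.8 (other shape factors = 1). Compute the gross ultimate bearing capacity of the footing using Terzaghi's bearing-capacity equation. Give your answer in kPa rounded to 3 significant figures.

q_ult ≈ 2890 kPa

q = γ·D_f = 18.2 × 1.43 = 26.026 kPa.
q·N_q = 26.026 × 64.2 = 1670.9 kPa
0.5·γ·B·N_γ·s_γ = 0.5 × 18.2 × 2.1 × 79.5 × 0.8 = 1215.4 kPa
q_ult = 1670.9 + 1215.4 = 2886.3 kPa.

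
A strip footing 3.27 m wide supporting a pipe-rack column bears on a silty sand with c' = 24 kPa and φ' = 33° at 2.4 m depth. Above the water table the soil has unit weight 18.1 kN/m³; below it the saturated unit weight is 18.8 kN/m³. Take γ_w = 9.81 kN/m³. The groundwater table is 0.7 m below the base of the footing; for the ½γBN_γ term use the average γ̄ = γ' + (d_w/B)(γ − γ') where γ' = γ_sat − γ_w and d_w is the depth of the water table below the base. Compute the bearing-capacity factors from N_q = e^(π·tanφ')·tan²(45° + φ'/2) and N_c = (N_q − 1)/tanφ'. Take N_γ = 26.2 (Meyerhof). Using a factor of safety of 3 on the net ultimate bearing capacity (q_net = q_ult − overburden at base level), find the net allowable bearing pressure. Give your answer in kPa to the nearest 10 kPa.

N_q = e^(π·tan33°)·tan²(61.5°) = 26.09; N_c = (N_q − 1)/tanφ' = 38.64.
q = γ·D_f = 18.1 × 2.4 = 43.44 kPa.
γ' = 8.99 kN/m³; averaging over the depth B below the base, γ̄ = γ' + (d_w/B)(γ − γ') = 10.94 kN/m³.
c·N_c = 24 × 38.638 = 927.32 kPa
q·N_q = 43.44 × 26.092 = 1133.4 kPa
0.5·γ·B·N_γ = 0.5 × 10.94 × 3.27 × 26.2 = 468.64 kPa
q_ult = 927.32 + 1133.4 + 468.64 = 2529.4 kPa.
q_net = 2529.4 − 43.44 = 2486 kPa.
q_all(net) = 2486 / 3 = 828.65 kPa.

q_all(net) ≈ 830 kPa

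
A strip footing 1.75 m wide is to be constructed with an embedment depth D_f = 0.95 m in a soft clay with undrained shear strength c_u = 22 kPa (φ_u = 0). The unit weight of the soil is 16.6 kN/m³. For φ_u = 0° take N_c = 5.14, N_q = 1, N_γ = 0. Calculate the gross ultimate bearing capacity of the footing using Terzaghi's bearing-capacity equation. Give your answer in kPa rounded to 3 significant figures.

q = γ·D_f = 16.6 × 0.95 = 15.77 kPa.
c·N_c = 22 × 5.14 = 113.08 kPa
q·N_q = 15.77 × 1 = 15.77 kPa
q_ult = 113.08 + 15.77 = 128.85 kPa.

q_ult ≈ 129 kPa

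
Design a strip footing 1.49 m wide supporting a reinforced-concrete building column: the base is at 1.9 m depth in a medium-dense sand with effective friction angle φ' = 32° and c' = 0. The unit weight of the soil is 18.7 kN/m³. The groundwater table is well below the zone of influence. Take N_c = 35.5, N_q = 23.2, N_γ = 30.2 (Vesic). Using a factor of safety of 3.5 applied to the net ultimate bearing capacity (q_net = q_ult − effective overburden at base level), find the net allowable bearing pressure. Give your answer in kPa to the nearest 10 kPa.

Effective surcharge at the founding depth q = γ·D_f = 18.7 × 1.9 = 35.53 kPa.
q_ult = q·N_q + 0.5·γ·B·N_γ
     = 35.53 × 23.2 + 0.5 × 18.7 × 1.49 × 30.2
     = 824.3 + 420.73 = 1245 kPa.
Net ultimate: q_net = 1245 − 35.53 = 1209.5 kPa.
q_all(net) = 1209.5 / 3.5 = 345.57 kPa.

q_all(net) ≈ 350 kPa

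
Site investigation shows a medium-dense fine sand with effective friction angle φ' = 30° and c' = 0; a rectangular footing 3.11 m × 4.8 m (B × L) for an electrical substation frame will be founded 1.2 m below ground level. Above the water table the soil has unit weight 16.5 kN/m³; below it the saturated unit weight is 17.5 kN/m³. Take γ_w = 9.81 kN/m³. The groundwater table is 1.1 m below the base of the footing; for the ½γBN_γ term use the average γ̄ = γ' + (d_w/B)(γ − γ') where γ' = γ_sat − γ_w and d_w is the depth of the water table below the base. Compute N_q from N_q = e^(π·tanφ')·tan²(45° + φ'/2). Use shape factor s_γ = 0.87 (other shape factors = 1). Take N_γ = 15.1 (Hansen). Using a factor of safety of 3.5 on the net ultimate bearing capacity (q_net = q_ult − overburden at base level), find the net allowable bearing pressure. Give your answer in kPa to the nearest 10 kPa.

N_q = e^(π·tan30°)·tan²(60°) = 18.4.
Effective surcharge at the founding depth q = γ·D_f = 16.5 × 1.2 = 19.8 kPa.
With d_w = 1.1 m < B, γ̄ = 7.69 + (1.1/3.11) × (16.5 − 7.69) = 10.806 kN/m³.
q_ult = q·N_q + 0.5·γ·B·N_γ·s_γ
     = 19.8 × 18.401 + 0.5 × 10.806 × 3.11 × 15.1 × 0.87
     = 364.34 + 220.75 = 585.09 kPa.
q_net = 585.09 − 19.8 = 565.29 kPa.
q_all(net) = 565.29 / 3.5 = 161.51 kPa.

q_all(net) ≈ 160 kPa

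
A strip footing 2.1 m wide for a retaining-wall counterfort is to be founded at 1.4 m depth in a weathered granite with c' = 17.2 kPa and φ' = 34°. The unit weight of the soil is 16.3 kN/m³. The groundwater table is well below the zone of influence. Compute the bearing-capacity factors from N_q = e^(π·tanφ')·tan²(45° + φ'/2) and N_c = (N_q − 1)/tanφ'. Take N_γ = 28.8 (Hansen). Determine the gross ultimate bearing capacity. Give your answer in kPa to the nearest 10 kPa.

tan34° = 0.6745, so N_q = e^(π×0.6745)·tan²(62°) = 8.323 × 3.537 = 29.44.
N_c = (29.44 − 1)/tan34° = 42.16.
q = γ·D_f = 16.3 × 1.4 = 22.82 kPa.
c·N_c = 17.2 × 42.164 = 725.22 kPa
q·N_q = 22.82 × 29.44 = 671.82 kPa
0.5·γ·B·N_γ = 0.5 × 16.3 × 2.1 × 28.8 = 492.91 kPa
q_ult = 725.22 + 671.82 + 492.91 = 1889.9 kPa.

q_ult ≈ 1890 kPa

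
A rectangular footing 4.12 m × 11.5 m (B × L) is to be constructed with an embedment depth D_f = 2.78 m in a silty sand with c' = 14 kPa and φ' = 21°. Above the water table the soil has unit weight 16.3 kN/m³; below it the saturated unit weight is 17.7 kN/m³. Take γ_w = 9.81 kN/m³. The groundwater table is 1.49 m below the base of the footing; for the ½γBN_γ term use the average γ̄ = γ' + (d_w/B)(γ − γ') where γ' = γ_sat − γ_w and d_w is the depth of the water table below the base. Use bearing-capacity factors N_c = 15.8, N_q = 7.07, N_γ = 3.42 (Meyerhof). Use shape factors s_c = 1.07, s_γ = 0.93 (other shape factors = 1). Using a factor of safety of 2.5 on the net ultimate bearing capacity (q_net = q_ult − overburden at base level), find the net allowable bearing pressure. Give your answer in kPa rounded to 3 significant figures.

Effective surcharge at the founding depth q = γ·D_f = 16.3 × 2.78 = 45.314 kPa.
With d_w = 1.49 m < B, γ̄ = 7.89 + (1.49/4.12) × (16.3 − 7.89) = 10.931 kN/m³.
q_ult = c·N_c·s_c + q·N_q + 0.5·γ·B·N_γ·s_γ
     = 14 × 15.8 × 1.07 + 45.314 × 7.07 + 0.5 × 10.931 × 4.12 × 3.42 × 0.93
     = 236.68 + 320.37 + 71.623 = 628.68 kPa.
q_net = 628.68 − 45.314 = 583.36 kPa.
q_all(net) = 583.36 / 2.5 = 233.35 kPa.

q_all(net) ≈ 233 kPa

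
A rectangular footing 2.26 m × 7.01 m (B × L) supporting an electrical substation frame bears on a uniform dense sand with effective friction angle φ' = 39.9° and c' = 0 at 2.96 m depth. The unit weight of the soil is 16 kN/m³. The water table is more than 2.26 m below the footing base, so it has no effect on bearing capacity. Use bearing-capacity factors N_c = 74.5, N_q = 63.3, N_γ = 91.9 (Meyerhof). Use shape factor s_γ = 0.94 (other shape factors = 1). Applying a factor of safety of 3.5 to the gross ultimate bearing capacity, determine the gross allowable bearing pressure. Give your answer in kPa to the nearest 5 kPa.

q_all ≈ 1305 kPa

q = γ·D_f = 16 × 2.96 = 47.36 kPa.
q·N_q = 47.36 × 63.3 = 2997.9 kPa
0.5·γ·B·N_γ·s_γ = 0.5 × 16 × 2.26 × 91.9 × 0.94 = 1561.9 kPa
q_ult = 2997.9 + 1561.9 = 4559.7 kPa.
q_all = q_ult / FS = 4559.7 / 3.5 = 1302.8 kPa.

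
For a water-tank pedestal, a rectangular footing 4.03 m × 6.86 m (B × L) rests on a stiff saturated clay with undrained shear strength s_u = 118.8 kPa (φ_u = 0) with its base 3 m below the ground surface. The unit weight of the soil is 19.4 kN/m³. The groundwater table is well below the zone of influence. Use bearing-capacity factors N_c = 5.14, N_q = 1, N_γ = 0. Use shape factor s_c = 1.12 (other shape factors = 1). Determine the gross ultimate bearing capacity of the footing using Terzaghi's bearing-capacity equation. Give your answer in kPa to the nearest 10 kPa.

q_ult ≈ 740 kPa

Effective surcharge at the founding depth q = γ·D_f = 19.4 × 3 = 58.2 kPa.
q_ult = c·N_c·s_c + q·N_q
     = 118.8 × 5.14 × 1.12 + 58.2 × 1
     = 683.91 + 58.2 = 742.11 kPa.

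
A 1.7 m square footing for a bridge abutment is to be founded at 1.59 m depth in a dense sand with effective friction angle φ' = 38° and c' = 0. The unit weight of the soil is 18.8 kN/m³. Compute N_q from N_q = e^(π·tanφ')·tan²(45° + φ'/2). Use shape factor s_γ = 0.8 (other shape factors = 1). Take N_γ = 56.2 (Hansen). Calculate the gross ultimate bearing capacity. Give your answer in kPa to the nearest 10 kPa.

tan38° = 0.7813, so N_q = e^(π×0.7813)·tan²(64°) = 11.64 × 4.204 = 48.93.
Effective surcharge at the founding depth q = γ·D_f = 18.8 × 1.59 = 29.892 kPa.
q_ult = q·N_q + 0.5·γ·B·N_γ·s_γ
     = 29.892 × 48.933 + 0.5 × 18.8 × 1.7 × 56.2 × 0.8
     = 1462.7 + 718.46 = 2181.2 kPa.

q_ult ≈ 2180 kPa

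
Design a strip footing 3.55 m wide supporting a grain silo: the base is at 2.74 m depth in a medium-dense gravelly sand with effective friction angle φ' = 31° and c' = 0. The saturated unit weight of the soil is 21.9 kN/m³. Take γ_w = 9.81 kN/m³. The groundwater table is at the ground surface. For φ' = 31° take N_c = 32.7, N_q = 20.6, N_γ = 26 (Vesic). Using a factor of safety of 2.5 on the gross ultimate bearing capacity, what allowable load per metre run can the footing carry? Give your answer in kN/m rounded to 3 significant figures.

≈ 1760 kN/m

With the water table at the surface the whole profile is submerged: γ' = 21.9 − 9.81 = 12.09 kN/m³, so q = γ'·D_f = 33.127 kPa; the same γ' applies in the ½γBN_γ term.
q_ult = q·N_q + 0.5·γ·B·N_γ
     = 33.127 × 20.6 + 0.5 × 12.09 × 3.55 × 26
     = 682.41 + 557.95 = 1240.4 kPa.
Gross allowable pressure q_all = 1240.4 / 2.5 = 496.14 kPa.
Allowable wall load = q_all × B = 496.14 × 3.55 = 1761.3 kN per metre run.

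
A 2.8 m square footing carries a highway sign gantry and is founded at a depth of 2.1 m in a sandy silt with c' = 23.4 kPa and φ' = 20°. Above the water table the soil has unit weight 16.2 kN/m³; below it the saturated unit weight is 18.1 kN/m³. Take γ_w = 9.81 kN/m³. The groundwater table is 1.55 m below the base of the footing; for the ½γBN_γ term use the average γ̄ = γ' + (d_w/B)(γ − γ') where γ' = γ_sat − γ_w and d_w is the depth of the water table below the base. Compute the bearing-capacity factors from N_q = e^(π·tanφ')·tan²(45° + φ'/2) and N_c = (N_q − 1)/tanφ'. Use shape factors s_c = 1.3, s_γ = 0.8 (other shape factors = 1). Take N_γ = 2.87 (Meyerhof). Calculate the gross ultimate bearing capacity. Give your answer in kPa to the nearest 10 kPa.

q_ult ≈ 710 kPa

tan20° = 0.364, so N_q = e^(π×0.364)·tan²(55°) = 3.138 × 2.04 = 6.4.
N_c = (6.4 − 1)/tan20° = 14.83.
Overburden at base level: q = 16.2 × 2.1 = 34.02 kPa.
The water table is 1.55 m below the base (< B = 2.8 m), so the ½γBN_γ term uses γ̄ = γ' + (d_w/B)(γ − γ') = 8.29 + (1.55/2.8)(16.2 − 8.29) = 12.669 kN/m³.
Cohesion term c·N_c·s_c = 23.4 × 14.835 × 1.3 = 451.27 kPa; surcharge term q·N_q = 34.02 × 6.3994 = 217.71 kPa; self-weight term 0.5·γ·B·N_γ·s_γ = 0.5 × 12.669 × 2.8 × 2.87 × 0.8 = 40.722 kPa.
q_ult = 451.27 + 217.71 + 40.722 = 709.7 kPa.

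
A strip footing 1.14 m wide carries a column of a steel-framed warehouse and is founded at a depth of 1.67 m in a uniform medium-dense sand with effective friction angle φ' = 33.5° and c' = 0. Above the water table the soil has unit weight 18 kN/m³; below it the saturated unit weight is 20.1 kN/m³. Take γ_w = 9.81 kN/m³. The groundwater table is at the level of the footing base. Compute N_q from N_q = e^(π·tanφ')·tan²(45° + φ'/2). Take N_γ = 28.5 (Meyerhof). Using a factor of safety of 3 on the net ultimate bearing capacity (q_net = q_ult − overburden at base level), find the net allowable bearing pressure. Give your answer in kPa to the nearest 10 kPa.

q_all(net) ≈ 320 kPa

N_q = e^(π·tan33.5°)·tan²(61.75°) = 27.71.
q = γ·D_f = 18 × 1.67 = 30.06 kPa.
For the ½γBN_γ term take γ' = 20.1 − 9.81 = 10.29 kN/m³ (soil below base is submerged).
q·N_q = 30.06 × 27.707 = 832.88 kPa
0.5·γ·B·N_γ = 0.5 × 10.29 × 1.14 × 28.5 = 167.16 kPa
q_ult = 832.88 + 167.16 = 1000 kPa.
q_net = 1000 − 30.06 = 969.99 kPa.
q_all(net) = 969.99 / 3 = 323.33 kPa.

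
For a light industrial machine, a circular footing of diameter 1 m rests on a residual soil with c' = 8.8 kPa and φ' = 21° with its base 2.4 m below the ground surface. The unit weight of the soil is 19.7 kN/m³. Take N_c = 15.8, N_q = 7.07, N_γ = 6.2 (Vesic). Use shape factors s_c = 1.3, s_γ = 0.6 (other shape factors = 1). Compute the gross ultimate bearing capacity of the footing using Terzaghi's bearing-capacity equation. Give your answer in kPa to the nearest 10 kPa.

q_ult ≈ 550 kPa

Overburden at base level: q = 19.7 × 2.4 = 47.28 kPa.
Cohesion term c·N_c·s_c = 8.8 × 15.8 × 1.3 = 180.75 kPa; surcharge term q·N_q = 47.28 × 7.07 = 334.27 kPa; self-weight term 0.5·γ·B·N_γ·s_γ = 0.5 × 19.7 × 1 × 6.2 × 0.6 = 36.642 kPa.
q_ult = 180.75 + 334.27 + 36.642 = 551.66 kPa.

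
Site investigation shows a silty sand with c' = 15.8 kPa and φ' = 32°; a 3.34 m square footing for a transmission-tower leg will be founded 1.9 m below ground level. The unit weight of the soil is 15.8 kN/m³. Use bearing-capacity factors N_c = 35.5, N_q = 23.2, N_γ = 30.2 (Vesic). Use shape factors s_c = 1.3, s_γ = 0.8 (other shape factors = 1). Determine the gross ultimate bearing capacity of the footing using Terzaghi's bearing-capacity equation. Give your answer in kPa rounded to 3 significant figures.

Overburden at base level: q = 15.8 × 1.9 = 30.02 kPa.
Cohesion term c·N_c·s_c = 15.8 × 35.5 × 1.3 = 729.17 kPa; surcharge term q·N_q = 30.02 × 23.2 = 696.46 kPa; self-weight term 0.5·γ·B·N_γ·s_γ = 0.5 × 15.8 × 3.34 × 30.2 × 0.8 = 637.49 kPa.
q_ult = 729.17 + 696.46 + 637.49 = 2063.1 kPa.

q_ult ≈ 2060 kPa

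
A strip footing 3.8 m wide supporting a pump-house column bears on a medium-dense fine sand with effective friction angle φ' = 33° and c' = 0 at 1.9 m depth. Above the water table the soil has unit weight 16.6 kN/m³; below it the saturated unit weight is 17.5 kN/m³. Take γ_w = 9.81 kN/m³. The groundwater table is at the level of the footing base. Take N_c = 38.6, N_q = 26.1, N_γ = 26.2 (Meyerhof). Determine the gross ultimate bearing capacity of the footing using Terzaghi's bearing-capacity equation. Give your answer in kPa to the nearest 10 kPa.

q = γ·D_f = 16.6 × 1.9 = 31.54 kPa.
For the ½γBN_γ term take γ' = 17.5 − 9.81 = 7.69 kN/m³ (soil below base is submerged).
q·N_q = 31.54 × 26.1 = 823.19 kPa
0.5·γ·B·N_γ = 0.5 × 7.69 × 3.8 × 26.2 = 382.81 kPa
q_ult = 823.19 + 382.81 = 1206 kPa.

q_ult ≈ 1210 kPa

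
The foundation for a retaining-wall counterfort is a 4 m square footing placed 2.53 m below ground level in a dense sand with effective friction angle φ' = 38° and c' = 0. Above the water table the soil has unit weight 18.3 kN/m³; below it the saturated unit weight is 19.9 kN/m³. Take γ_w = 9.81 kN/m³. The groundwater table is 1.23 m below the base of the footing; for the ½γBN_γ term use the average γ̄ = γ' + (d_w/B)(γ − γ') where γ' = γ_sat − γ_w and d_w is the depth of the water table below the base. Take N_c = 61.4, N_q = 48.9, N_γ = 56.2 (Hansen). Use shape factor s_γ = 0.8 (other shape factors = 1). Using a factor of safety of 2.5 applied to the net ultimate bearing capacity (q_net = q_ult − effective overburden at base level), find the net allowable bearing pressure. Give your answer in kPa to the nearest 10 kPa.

Effective surcharge at the founding depth q = γ·D_f = 18.3 × 2.53 = 46.299 kPa.
With d_w = 1.23 m < B, γ̄ = 10.09 + (1.23/4) × (18.3 − 10.09) = 12.615 kN/m³.
q_ult = q·N_q + 0.5·γ·B·N_γ·s_γ
     = 46.299 × 48.9 + 0.5 × 12.615 × 4 × 56.2 × 0.8
     = 2264 + 1134.3 = 3398.3 kPa.
Net ultimate: q_net = 3398.3 − 46.299 = 3352 kPa.
q_all(net) = 3352 / 2.5 = 1340.8 kPa.

q_all(net) ≈ 1340 kPa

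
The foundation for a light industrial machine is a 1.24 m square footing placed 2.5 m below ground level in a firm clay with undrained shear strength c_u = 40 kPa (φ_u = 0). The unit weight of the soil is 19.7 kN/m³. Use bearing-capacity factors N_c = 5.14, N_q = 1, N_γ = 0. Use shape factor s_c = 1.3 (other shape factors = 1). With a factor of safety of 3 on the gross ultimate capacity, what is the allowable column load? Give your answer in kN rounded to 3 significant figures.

Overburden at base level: q = 19.7 × 2.5 = 49.25 kPa.
Cohesion term c·N_c·s_c = 40 × 5.14 × 1.3 = 267.28 kPa; surcharge term q·N_q = 49.25 × 1 = 49.25 kPa.
q_ult = 267.28 + 49.25 = 316.53 kPa.
Gross allowable pressure q_all = 316.53 / 3 = 105.51 kPa.
Footing area = 1.5376 m², so allowable column load = 105.51 × 1.5376 = 162.23 kN.

P_all ≈ 162 kN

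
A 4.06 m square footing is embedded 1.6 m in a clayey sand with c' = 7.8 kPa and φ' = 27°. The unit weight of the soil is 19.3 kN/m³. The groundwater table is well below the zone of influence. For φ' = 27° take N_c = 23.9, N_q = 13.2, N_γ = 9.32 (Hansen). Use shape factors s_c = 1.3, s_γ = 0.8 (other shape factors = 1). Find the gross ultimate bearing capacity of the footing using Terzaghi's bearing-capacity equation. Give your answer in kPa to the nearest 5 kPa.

Effective surcharge at the founding depth q = γ·D_f = 19.3 × 1.6 = 30.88 kPa.
q_ult = c·N_c·s_c + q·N_q + 0.5·γ·B·N_γ·s_γ
     = 7.8 × 23.9 × 1.3 + 30.88 × 13.2 + 0.5 × 19.3 × 4.06 × 9.32 × 0.8
     = 242.35 + 407.62 + 292.12 = 942.08 kPa.

q_ult ≈ 940 kPa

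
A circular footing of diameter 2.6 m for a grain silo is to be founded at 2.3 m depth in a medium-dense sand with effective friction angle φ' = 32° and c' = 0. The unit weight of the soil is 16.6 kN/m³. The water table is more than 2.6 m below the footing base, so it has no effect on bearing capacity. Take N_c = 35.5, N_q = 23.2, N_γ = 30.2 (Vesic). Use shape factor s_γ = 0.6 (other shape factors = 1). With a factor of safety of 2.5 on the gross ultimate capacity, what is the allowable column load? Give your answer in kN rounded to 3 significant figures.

P_all ≈ 2710 kN

q = γ·D_f = 16.6 × 2.3 = 38.18 kPa.
q·N_q = 38.18 × 23.2 = 885.78 kPa
0.5·γ·B·N_γ·s_γ = 0.5 × 16.6 × 2.6 × 30.2 × 0.6 = 391.03 kPa
q_ult = 885.78 + 391.03 = 1276.8 kPa.
Gross allowable pressure q_all = 1276.8 / 2.5 = 510.72 kPa.
Footing area = 5.3093 m², so allowable column load = 510.72 × 5.3093 = 2711.6 kN.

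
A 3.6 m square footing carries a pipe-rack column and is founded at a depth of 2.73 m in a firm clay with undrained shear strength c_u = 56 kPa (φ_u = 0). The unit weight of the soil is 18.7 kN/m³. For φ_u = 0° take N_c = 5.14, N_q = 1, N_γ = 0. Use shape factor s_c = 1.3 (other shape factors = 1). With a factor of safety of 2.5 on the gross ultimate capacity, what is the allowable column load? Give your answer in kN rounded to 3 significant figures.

P_all ≈ 2200 kN

Effective surcharge at the founding depth q = γ·D_f = 18.7 × 2.73 = 51.051 kPa.
q_ult = c·N_c·s_c + q·N_q
     = 56 × 5.14 × 1.3 + 51.051 × 1
     = 374.19 + 51.051 = 425.24 kPa.
Gross allowable pressure q_all = 425.24 / 2.5 = 170.1 kPa.
Footing area = 12.96 m², so allowable column load = 170.1 × 12.96 = 2204.5 kN.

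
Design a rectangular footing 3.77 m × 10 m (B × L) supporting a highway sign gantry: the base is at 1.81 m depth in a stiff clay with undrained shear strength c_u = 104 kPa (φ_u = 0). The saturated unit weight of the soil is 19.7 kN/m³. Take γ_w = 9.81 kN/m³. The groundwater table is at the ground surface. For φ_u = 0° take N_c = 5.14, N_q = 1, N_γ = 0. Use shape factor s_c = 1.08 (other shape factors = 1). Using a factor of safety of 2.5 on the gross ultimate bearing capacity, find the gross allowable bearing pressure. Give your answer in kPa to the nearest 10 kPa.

γ' = 19.7 − 9.81 = 9.89 kN/m³ (submerged throughout). q = 9.89 × 1.81 = 17.901 kPa.
c·N_c·s_c = 104 × 5.14 × 1.08 = 577.32 kPa
q·N_q = 17.901 × 1 = 17.901 kPa
q_ult = 577.32 + 17.901 = 595.23 kPa.
q_all = 595.23 / 2.5 = 238.09 kPa.

q_all ≈ 240 kPa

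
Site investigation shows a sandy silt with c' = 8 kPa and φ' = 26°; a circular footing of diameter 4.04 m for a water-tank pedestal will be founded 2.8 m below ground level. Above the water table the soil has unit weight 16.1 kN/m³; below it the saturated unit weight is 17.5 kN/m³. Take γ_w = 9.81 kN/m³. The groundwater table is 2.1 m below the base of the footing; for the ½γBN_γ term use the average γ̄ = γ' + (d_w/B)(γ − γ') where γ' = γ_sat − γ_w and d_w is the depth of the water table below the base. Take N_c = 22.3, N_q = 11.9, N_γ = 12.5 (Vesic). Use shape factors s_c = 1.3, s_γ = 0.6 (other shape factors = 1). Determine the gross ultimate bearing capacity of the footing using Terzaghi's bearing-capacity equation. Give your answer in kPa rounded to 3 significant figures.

Effective surcharge at the founding depth q = γ·D_f = 16.1 × 2.8 = 45.08 kPa.
With d_w = 2.1 m < B, γ̄ = 7.69 + (2.1/4.04) × (16.1 − 7.69) = 12.062 kN/m³.
q_ult = c·N_c·s_c + q·N_q + 0.5·γ·B·N_γ·s_γ
     = 8 × 22.3 × 1.3 + 45.08 × 11.9 + 0.5 × 12.062 × 4.04 × 12.5 × 0.6
     = 231.92 + 536.45 + 182.73 = 951.1 kPa.

q_ult ≈ 951 kPa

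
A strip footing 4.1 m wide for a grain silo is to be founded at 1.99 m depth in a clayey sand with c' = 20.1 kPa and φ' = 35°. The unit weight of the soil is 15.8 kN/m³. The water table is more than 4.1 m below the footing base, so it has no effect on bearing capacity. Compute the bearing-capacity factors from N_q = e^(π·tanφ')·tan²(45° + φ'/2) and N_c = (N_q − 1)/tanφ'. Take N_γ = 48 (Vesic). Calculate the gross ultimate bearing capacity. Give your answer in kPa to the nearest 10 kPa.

tan35° = 0.7002, so N_q = e^(π×0.7002)·tan²(62.5°) = 9.023 × 3.69 = 33.3.
N_c = (33.3 − 1)/tan35° = 46.12.
Effective surcharge at the founding depth q = γ·D_f = 15.8 × 1.99 = 31.442 kPa.
q_ult = c·N_c + q·N_q + 0.5·γ·B·N_γ
     = 20.1 × 46.124 + 31.442 × 33.296 + 0.5 × 15.8 × 4.1 × 48
     = 927.08 + 1046.9 + 1554.7 = 3528.7 kPa.

q_ult ≈ 3530 kPa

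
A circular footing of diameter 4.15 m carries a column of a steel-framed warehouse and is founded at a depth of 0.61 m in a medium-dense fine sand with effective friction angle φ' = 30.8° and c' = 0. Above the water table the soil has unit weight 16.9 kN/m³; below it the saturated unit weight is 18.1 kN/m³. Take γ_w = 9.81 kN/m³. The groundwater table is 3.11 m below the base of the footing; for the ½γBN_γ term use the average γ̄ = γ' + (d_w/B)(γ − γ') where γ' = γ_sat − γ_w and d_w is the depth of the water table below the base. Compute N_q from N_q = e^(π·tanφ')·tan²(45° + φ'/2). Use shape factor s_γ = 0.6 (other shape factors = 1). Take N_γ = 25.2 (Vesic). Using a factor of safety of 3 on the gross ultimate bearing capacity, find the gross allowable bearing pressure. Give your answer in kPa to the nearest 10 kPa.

q_all ≈ 220 kPa

N_q = e^(π·tan30.8°)·tan²(60.4°) = 20.16.
Effective surcharge at the founding depth q = γ·D_f = 16.9 × 0.61 = 10.309 kPa.
With d_w = 3.11 m < B, γ̄ = 8.29 + (3.11/4.15) × (16.9 − 8.29) = 14.742 kN/m³.
q_ult = q·N_q + 0.5·γ·B·N_γ·s_γ
     = 10.309 × 20.161 + 0.5 × 14.742 × 4.15 × 25.2 × 0.6
     = 207.84 + 462.53 = 670.37 kPa.
q_all = 670.37 / 3 = 223.46 kPa.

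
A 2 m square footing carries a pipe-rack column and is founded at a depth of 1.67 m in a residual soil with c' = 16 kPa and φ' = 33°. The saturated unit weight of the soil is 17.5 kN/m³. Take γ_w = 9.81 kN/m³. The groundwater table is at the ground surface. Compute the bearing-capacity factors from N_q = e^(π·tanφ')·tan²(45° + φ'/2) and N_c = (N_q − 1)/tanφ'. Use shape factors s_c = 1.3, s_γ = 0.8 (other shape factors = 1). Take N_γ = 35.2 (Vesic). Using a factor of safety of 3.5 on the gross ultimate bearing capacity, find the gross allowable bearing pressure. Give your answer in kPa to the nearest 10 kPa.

N_q = e^(π·tan33°)·tan²(61.5°) = 26.09; N_c = (N_q − 1)/tanφ' = 38.64.
With the water table at the surface the whole profile is submerged: γ' = 17.5 − 9.81 = 7.69 kN/m³, so q = γ'·D_f = 12.842 kPa; the same γ' applies in the ½γBN_γ term.
q_ult = c·N_c·s_c + q·N_q + 0.5·γ·B·N_γ·s_γ
     = 16 × 38.638 × 1.3 + 12.842 × 26.092 + 0.5 × 7.69 × 2 × 35.2 × 0.8
     = 803.68 + 335.08 + 216.55 = 1355.3 kPa.
q_all = 1355.3 / 3.5 = 387.23 kPa.

q_all ≈ 390 kPa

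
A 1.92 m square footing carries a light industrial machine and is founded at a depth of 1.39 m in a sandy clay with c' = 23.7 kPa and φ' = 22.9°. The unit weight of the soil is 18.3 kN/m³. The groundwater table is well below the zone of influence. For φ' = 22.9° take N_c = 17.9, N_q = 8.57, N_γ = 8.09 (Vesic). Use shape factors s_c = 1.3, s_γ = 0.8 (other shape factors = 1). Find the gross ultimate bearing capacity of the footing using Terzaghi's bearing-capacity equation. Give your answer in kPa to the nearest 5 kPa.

q_ult ≈ 885 kPa

q = γ·D_f = 18.3 × 1.39 = 25.437 kPa.
c·N_c·s_c = 23.7 × 17.9 × 1.3 = 551.5 kPa
q·N_q = 25.437 × 8.57 = 218 kPa
0.5·γ·B·N_γ·s_γ = 0.5 × 18.3 × 1.92 × 8.09 × 0.8 = 113.7 kPa
q_ult = 551.5 + 218 + 113.7 = 883.19 kPa.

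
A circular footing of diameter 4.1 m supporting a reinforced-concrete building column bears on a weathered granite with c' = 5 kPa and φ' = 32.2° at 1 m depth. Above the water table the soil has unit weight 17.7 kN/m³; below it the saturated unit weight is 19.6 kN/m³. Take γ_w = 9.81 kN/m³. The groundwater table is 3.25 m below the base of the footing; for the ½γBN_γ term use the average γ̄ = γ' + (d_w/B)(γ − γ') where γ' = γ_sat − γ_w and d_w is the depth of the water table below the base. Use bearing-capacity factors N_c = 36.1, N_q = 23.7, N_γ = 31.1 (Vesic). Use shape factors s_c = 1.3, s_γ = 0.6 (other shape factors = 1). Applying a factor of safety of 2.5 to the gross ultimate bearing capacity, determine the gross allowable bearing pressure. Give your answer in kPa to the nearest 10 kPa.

q_all ≈ 510 kPa

Overburden at base level: q = 17.7 × 1 = 17.7 kPa.
The water table is 3.25 m below the base (< B = 4.1 m), so the ½γBN_γ term uses γ̄ = γ' + (d_w/B)(γ − γ') = 9.79 + (3.25/4.1)(17.7 − 9.79) = 16.06 kN/m³.
Cohesion term c·N_c·s_c = 5 × 36.1 × 1.3 = 234.65 kPa; surcharge term q·N_q = 17.7 × 23.7 = 419.49 kPa; self-weight term 0.5·γ·B·N_γ·s_γ = 0.5 × 16.06 × 4.1 × 31.1 × 0.6 = 614.35 kPa.
q_ult = 234.65 + 419.49 + 614.35 = 1268.5 kPa.
q_all = q_ult / FS = 1268.5 / 2.5 = 507.4 kPa.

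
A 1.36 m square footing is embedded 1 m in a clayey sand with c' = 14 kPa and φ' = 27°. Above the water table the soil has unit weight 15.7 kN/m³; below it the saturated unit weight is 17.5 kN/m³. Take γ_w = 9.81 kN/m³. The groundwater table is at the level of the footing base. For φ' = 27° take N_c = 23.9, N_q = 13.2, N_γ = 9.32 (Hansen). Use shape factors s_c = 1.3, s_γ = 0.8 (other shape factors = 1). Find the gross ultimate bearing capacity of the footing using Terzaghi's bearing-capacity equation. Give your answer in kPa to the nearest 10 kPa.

q_ult ≈ 680 kPa

Effective surcharge at the founding depth q = γ·D_f = 15.7 × 1 = 15.7 kPa.
The water table coincides with the base, so in the self-weight term γ → γ' = 7.69 kN/m³.
q_ult = c·N_c·s_c + q·N_q + 0.5·γ·B·N_γ·s_γ
     = 14 × 23.9 × 1.3 + 15.7 × 13.2 + 0.5 × 7.69 × 1.36 × 9.32 × 0.8
     = 434.98 + 207.24 + 38.989 = 681.21 kPa.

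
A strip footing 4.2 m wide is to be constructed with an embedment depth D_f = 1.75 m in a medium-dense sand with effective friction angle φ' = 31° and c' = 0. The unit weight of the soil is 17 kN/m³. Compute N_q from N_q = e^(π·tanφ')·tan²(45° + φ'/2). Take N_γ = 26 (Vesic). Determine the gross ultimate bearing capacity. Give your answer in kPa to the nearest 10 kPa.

tan31° = 0.6009, so N_q = e^(π×0.6009)·tan²(60.5°) = 6.604 × 3.124 = 20.63.
Effective surcharge at the founding depth q = γ·D_f = 17 × 1.75 = 29.75 kPa.
q_ult = q·N_q + 0.5·γ·B·N_γ
     = 29.75 × 20.631 + 0.5 × 17 × 4.2 × 26
     = 613.77 + 928.2 = 1542 kPa.

q_ult ≈ 1540 kPa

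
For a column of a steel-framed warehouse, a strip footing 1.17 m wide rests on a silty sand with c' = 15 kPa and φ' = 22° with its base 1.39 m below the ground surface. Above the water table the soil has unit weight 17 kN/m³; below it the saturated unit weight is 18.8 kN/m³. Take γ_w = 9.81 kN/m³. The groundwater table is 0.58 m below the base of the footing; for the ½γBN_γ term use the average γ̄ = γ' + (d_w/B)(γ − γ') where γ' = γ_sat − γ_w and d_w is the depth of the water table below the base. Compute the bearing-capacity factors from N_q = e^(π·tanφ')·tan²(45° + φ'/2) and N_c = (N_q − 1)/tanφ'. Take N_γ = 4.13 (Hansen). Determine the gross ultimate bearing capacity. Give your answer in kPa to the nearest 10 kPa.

tan22° = 0.404, so N_q = e^(π×0.404)·tan²(56°) = 3.558 × 2.198 = 7.82.
N_c = (7.82 − 1)/tan22° = 16.88.
Overburden at base level: q = 17 × 1.39 = 23.63 kPa.
The water table is 0.58 m below the base (< B = 1.17 m), so the ½γBN_γ term uses γ̄ = γ' + (d_w/B)(γ − γ') = 8.99 + (0.58/1.17)(17 − 8.99) = 12.961 kN/m³.
Cohesion term c·N_c = 15 × 16.883 = 253.24 kPa; surcharge term q·N_q = 23.63 × 7.8211 = 184.81 kPa; self-weight term 0.5·γ·B·N_γ = 0.5 × 12.961 × 1.17 × 4.13 = 31.314 kPa.
q_ult = 253.24 + 184.81 + 31.314 = 469.37 kPa.

q_ult ≈ 470 kPa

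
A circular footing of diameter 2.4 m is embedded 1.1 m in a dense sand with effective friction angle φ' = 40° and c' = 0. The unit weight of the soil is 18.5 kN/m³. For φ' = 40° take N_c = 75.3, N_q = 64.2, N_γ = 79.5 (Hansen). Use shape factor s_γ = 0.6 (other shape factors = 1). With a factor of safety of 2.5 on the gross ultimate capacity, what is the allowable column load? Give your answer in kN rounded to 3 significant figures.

Overburden at base level: q = 18.5 × 1.1 = 20.35 kPa.
Surcharge term q·N_q = 20.35 × 64.2 = 1306.5 kPa; self-weight term 0.5·γ·B·N_γ·s_γ = 0.5 × 18.5 × 2.4 × 79.5 × 0.6 = 1058.9 kPa.
q_ult = 1306.5 + 1058.9 = 2365.4 kPa.
Gross allowable pressure q_all = 2365.4 / 2.5 = 946.16 kPa.
Footing area = 4.5239 m², so allowable column load = 946.16 × 4.5239 = 4280.4 kN.

P_all ≈ 4280 kN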